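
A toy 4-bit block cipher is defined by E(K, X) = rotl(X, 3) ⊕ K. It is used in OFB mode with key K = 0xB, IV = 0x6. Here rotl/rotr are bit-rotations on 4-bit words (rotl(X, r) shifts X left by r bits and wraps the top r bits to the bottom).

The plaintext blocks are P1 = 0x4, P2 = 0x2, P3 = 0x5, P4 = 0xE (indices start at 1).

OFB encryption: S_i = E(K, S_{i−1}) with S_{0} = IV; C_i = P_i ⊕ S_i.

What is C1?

C1: S = E(K, 0x6) = 0x8; 0x4 ⊕ 0x8 = 0xC.

C1 = 0xC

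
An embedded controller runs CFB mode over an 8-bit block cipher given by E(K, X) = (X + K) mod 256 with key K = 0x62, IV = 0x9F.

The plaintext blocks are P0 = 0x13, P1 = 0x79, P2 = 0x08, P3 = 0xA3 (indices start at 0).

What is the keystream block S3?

CFB encryption: C_i = P_i ⊕ E(K, C_{i−1}), with C_{−1} = IV.
C0: E(K, 0x9F) = 0x01; 0x13 ⊕ 0x01 = 0x12.
C1: E(K, 0x12) = 0x74; 0x79 ⊕ 0x74 = 0x0D.
C2: E(K, 0x0D) = 0x6F; 0x08 ⊕ 0x6F = 0x67.
C3: E(K, 0x67) = 0xC9; 0xA3 ⊕ 0xC9 = 0x6A.
So S3 = 0xC9.

0xC9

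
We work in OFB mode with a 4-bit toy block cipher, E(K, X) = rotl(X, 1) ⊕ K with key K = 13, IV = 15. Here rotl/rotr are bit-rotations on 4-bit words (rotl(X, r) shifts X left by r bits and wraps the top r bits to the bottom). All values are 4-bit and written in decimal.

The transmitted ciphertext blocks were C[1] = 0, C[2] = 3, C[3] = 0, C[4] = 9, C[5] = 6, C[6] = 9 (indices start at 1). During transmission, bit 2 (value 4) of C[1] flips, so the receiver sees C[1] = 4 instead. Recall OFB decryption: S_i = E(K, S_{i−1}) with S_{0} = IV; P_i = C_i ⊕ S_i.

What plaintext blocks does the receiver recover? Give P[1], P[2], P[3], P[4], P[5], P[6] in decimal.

Only C[1] changed, to 4. In OFB, a change in C_i flips the same bit in P_i only; the keystream is unaffected. Decrypting the received ciphertext:
P[1]: S = E(K, 15) = 2; 4 ⊕ 2 = 6.
P[2]: S = E(K, 2) = 9; 3 ⊕ 9 = 10.
P[3]: S = E(K, 9) = 14; 0 ⊕ 14 = 14.
P[4]: S = E(K, 14) = 0; 9 ⊕ 0 = 9.
P[5]: S = E(K, 0) = 13; 6 ⊕ 13 = 11.
P[6]: S = E(K, 13) = 6; 9 ⊕ 6 = 15.
Blocks that differ from the original plaintext: P[1].

P[1] = 6, P[2] = 10, P[3] = 14, P[4] = 9, P[5] = 11, P[6] = 15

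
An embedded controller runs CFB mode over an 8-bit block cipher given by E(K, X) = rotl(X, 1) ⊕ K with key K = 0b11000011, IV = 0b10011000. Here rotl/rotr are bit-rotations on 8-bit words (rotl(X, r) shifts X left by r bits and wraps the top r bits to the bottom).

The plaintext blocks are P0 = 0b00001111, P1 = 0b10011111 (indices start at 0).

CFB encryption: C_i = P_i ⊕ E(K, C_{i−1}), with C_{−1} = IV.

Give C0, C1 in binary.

C0: E(K, 0b10011000) = 0b11110010; 0b00001111 ⊕ 0b11110010 = 0b11111101.
C1: E(K, 0b11111101) = 0b00111000; 0b10011111 ⊕ 0b00111000 = 0b10100111.

C0 = 0b11111101, C1 = 0b10100111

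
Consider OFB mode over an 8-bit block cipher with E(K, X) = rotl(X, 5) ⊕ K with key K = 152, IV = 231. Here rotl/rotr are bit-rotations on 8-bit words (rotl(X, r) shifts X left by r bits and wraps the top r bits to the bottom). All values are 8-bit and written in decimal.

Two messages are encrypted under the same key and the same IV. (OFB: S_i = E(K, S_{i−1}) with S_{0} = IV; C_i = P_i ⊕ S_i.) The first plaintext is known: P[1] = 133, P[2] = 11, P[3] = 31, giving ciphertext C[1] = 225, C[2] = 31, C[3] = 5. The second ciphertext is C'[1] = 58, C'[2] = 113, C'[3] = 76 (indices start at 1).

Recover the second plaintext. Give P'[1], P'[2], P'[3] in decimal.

In OFB with a reused IV, both messages share the same keystream S_i, so C_i ⊕ C'_i = P_i ⊕ P'_i and thus P'_i = P_i ⊕ C_i ⊕ C'_i.
P'[1]: 133 ⊕ 225 ⊕ 58 = 94.
P'[2]: 11 ⊕ 31 ⊕ 113 = 101.
P'[3]: 31 ⊕ 5 ⊕ 76 = 86.

P'[1] = 94, P'[2] = 101, P'[3] = 86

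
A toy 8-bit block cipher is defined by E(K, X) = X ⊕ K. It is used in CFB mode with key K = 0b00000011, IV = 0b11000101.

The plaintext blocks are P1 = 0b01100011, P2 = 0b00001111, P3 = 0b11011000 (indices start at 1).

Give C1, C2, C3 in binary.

CFB encryption: C_i = P_i ⊕ E(K, C_{i−1}), with C_{0} = IV.
C1: E(K, 0b11000101) = 0b11000110; 0b01100011 ⊕ 0b11000110 = 0b10100101.
C2: E(K, 0b10100101) = 0b10100110; 0b00001111 ⊕ 0b10100110 = 0b10101001.
C3: E(K, 0b10101001) = 0b10101010; 0b11011000 ⊕ 0b10101010 = 0b01110010.

C1 = 0b10100101, C2 = 0b10101001, C3 = 0b01110010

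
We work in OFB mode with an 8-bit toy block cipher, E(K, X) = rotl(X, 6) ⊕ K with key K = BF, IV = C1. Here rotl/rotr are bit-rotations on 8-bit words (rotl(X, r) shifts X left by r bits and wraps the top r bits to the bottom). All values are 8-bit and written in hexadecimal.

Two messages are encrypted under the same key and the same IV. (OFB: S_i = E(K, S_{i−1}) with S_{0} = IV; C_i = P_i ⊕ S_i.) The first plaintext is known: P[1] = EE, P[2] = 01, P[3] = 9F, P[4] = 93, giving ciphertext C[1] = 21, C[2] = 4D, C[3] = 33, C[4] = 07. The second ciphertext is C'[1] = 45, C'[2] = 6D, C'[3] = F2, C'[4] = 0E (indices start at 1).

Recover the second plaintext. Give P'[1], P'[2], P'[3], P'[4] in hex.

In OFB with a reused IV, both messages share the same keystream S_i, so C_i ⊕ C'_i = P_i ⊕ P'_i and thus P'_i = P_i ⊕ C_i ⊕ C'_i.
P'[1]: EE ⊕ 21 ⊕ 45 = 8A.
P'[2]: 01 ⊕ 4D ⊕ 6D = 21.
P'[3]: 9F ⊕ 33 ⊕ F2 = 5E.
P'[4]: 93 ⊕ 07 ⊕ 0E = 9A.

P'[1] = 8A, P'[2] = 21, P'[3] = 5E, P'[4] = 9A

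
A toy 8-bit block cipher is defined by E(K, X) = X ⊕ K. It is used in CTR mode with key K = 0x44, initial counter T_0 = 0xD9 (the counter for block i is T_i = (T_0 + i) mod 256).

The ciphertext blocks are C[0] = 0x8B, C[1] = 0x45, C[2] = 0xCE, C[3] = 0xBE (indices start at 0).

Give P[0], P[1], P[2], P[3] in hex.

CTR decryption: S_i = E(K, T_i) where T_i is the counter for block i; P_i = C_i ⊕ S_i.
P[0]: T = 0xD9, S = E(K, T) = 0x9D; 0x8B ⊕ 0x9D = 0x16.
P[1]: T = 0xDA, S = E(K, T) = 0x9E; 0x45 ⊕ 0x9E = 0xDB.
P[2]: T = 0xDB, S = E(K, T) = 0x9F; 0xCE ⊕ 0x9F = 0x51.
P[3]: T = 0xDC, S = E(K, T) = 0x98; 0xBE ⊕ 0x98 = 0x26.

P[0] = 0x16, P[1] = 0xDB, P[2] = 0x51, P[3] = 0x26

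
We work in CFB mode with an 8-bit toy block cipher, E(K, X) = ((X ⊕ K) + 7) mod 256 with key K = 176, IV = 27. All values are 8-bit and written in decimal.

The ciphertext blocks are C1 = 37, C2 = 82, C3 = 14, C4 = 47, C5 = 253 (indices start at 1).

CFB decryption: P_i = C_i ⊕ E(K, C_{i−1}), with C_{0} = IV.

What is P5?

P5 = 91

P5: E(K, 47) = 166; 253 ⊕ 166 = 91.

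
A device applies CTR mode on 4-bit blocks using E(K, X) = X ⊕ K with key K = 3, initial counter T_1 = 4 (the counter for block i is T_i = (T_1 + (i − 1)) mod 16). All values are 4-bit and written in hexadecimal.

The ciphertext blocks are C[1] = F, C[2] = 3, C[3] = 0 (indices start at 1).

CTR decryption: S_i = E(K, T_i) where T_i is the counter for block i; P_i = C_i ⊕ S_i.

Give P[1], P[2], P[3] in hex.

P[1] = 8, P[2] = 5, P[3] = 5

P[1]: T = 4, S = E(K, T) = 7; F ⊕ 7 = 8.
P[2]: T = 5, S = E(K, T) = 6; 3 ⊕ 6 = 5.
P[3]: T = 6, S = E(K, T) = 5; 0 ⊕ 5 = 5.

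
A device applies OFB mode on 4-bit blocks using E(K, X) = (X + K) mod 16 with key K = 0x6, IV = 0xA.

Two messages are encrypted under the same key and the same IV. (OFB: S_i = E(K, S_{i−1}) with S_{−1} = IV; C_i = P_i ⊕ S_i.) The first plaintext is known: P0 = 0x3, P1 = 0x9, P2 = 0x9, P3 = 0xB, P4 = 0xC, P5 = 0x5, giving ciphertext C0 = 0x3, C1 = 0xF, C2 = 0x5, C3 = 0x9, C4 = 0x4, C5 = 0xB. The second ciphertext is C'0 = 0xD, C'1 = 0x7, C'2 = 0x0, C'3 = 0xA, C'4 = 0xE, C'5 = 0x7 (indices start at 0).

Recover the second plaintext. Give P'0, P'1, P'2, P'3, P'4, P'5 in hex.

In OFB with a reused IV, both messages share the same keystream S_i, so C_i ⊕ C'_i = P_i ⊕ P'_i and thus P'_i = P_i ⊕ C_i ⊕ C'_i.
P'0: 0x3 ⊕ 0x3 ⊕ 0xD = 0xD.
P'1: 0x9 ⊕ 0xF ⊕ 0x7 = 0x1.
P'2: 0x9 ⊕ 0x5 ⊕ 0x0 = 0xC.
P'3: 0xB ⊕ 0x9 ⊕ 0xA = 0x8.
P'4: 0xC ⊕ 0x4 ⊕ 0xE = 0x6.
P'5: 0x5 ⊕ 0xB ⊕ 0x7 = 0x9.

P'0 = 0xD, P'1 = 0x1, P'2 = 0xC, P'3 = 0x8, P'4 = 0x6, P'5 = 0x9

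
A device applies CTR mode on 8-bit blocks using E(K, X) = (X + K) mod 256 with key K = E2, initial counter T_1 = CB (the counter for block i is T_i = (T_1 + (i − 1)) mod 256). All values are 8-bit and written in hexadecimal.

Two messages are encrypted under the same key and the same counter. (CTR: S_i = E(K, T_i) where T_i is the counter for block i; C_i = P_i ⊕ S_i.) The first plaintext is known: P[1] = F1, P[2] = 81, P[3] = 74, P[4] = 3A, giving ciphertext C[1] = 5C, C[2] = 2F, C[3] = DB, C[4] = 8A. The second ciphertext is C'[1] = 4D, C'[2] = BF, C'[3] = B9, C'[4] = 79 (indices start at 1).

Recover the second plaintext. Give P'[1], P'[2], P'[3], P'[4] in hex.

In CTR with a reused counter, both messages share the same keystream S_i, so C_i ⊕ C'_i = P_i ⊕ P'_i and thus P'_i = P_i ⊕ C_i ⊕ C'_i.
P'[1]: F1 ⊕ 5C ⊕ 4D = E0.
P'[2]: 81 ⊕ 2F ⊕ BF = 11.
P'[3]: 74 ⊕ DB ⊕ B9 = 16.
P'[4]: 3A ⊕ 8A ⊕ 79 = C9.

P'[1] = E0, P'[2] = 11, P'[3] = 16, P'[4] = C9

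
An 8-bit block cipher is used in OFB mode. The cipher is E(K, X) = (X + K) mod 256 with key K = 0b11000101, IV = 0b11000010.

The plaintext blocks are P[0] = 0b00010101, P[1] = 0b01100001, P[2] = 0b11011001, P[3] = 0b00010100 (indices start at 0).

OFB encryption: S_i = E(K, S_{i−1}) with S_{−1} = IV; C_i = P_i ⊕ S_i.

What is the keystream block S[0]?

C[0]: S = E(K, 0b11000010) = 0b10000111; 0b00010101 ⊕ 0b10000111 = 0b10010010.
So S[0] = 0b10000111.

0b10000111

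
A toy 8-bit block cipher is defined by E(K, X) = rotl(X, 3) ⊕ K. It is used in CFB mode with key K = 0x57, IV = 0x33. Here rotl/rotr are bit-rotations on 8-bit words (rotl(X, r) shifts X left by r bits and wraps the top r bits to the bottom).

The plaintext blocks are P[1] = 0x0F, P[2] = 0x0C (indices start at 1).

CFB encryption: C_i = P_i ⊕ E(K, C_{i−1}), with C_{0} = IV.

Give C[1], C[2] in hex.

C[1] = 0xC1, C[2] = 0x55

C[1]: E(K, 0x33) = 0xCE; 0x0F ⊕ 0xCE = 0xC1.
C[2]: E(K, 0xC1) = 0x59; 0x0C ⊕ 0x59 = 0x55.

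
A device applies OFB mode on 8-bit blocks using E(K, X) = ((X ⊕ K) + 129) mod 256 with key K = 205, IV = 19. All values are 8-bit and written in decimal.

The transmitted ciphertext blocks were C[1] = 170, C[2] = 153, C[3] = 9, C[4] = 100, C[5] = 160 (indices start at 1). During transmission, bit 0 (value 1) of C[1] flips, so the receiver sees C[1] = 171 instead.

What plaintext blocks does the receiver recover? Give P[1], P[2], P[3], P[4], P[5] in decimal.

P[1] = 244, P[2] = 138, P[3] = 86, P[4] = 119, P[5] = 255

OFB decryption: S_i = E(K, S_{i−1}) with S_{0} = IV; P_i = C_i ⊕ S_i.
Only C[1] changed, to 171. In OFB, a change in C_i flips the same bit in P_i only; the keystream is unaffected. Decrypting the received ciphertext:
P[1]: S = E(K, 19) = 95; 171 ⊕ 95 = 244.
P[2]: S = E(K, 95) = 19; 153 ⊕ 19 = 138.
P[3]: S = E(K, 19) = 95; 9 ⊕ 95 = 86.
P[4]: S = E(K, 95) = 19; 100 ⊕ 19 = 119.
P[5]: S = E(K, 19) = 95; 160 ⊕ 95 = 255.
Blocks that differ from the original plaintext: P[1].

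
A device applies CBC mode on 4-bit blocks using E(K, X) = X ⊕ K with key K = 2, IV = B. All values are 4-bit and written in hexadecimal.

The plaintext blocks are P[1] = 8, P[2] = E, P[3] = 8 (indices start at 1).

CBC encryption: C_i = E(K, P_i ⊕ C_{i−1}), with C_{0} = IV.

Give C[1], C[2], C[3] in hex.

C[1] = 1, C[2] = D, C[3] = 7

C[1]: P[1] ⊕ B = 3; E(K, 3) = 1.
C[2]: P[2] ⊕ 1 = F; E(K, F) = D.
C[3]: P[3] ⊕ D = 5; E(K, 5) = 7.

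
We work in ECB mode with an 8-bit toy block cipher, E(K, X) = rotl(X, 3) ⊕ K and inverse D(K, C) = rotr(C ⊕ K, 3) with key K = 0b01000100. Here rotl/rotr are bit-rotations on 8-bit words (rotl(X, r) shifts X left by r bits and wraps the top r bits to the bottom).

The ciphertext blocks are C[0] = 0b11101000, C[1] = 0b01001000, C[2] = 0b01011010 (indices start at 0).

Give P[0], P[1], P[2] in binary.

P[0] = 0b10010101, P[1] = 0b10000001, P[2] = 0b11000011

ECB decryption: P_i = D(K, C_i).
P[0]: D(K, 0b11101000) = 0b10010101.
P[1]: D(K, 0b01001000) = 0b10000001.
P[2]: D(K, 0b01011010) = 0b11000011.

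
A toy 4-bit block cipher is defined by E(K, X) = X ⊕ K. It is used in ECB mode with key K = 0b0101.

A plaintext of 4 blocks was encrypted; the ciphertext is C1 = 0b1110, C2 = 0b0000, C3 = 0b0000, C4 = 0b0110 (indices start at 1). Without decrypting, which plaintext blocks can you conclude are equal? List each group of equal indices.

P2 = P3

ECB encrypts each block independently with the same key, so equal ciphertext blocks imply equal plaintext blocks.
C2 = C3 = 0b0000, so P2 = P3.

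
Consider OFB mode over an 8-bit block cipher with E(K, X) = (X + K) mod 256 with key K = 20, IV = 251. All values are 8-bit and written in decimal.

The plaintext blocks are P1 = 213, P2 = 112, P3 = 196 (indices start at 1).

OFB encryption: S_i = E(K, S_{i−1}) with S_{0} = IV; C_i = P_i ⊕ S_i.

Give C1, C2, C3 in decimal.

C1: S = E(K, 251) = 15; 213 ⊕ 15 = 218.
C2: S = E(K, 15) = 35; 112 ⊕ 35 = 83.
C3: S = E(K, 35) = 55; 196 ⊕ 55 = 243.

C1 = 218, C2 = 83, C3 = 243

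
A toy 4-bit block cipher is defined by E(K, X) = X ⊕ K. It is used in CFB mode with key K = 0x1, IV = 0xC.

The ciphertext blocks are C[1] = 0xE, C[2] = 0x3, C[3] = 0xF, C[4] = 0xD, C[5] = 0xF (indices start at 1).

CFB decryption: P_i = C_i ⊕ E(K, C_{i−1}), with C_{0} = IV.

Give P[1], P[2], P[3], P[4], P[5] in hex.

P[1] = 0x3, P[2] = 0xC, P[3] = 0xD, P[4] = 0x3, P[5] = 0x3

P[1]: E(K, 0xC) = 0xD; 0xE ⊕ 0xD = 0x3.
P[2]: E(K, 0xE) = 0xF; 0x3 ⊕ 0xF = 0xC.
P[3]: E(K, 0x3) = 0x2; 0xF ⊕ 0x2 = 0xD.
P[4]: E(K, 0xF) = 0xE; 0xD ⊕ 0xE = 0x3.
P[5]: E(K, 0xD) = 0xC; 0xF ⊕ 0xC = 0x3.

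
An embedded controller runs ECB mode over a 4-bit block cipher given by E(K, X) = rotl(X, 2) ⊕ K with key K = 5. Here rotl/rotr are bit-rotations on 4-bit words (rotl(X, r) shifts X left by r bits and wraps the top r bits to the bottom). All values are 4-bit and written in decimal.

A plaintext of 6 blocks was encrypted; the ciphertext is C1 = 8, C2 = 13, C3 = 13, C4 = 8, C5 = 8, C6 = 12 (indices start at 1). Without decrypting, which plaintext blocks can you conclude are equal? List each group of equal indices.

ECB encrypts each block independently with the same key, so equal ciphertext blocks imply equal plaintext blocks.
C1 = C4 = C5 = 8, so P1 = P4 = P5.
C2 = C3 = 13, so P2 = P3.

P1 = P4 = P5; P2 = P3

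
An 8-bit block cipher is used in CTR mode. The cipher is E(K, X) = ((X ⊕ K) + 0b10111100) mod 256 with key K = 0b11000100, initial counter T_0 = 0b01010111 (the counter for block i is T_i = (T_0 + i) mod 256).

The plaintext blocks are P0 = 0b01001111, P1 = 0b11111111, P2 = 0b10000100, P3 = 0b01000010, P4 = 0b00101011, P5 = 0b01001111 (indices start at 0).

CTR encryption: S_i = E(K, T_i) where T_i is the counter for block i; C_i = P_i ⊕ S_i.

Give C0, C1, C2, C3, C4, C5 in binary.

C0: T = 0b01010111, S = E(K, T) = 0b01001111; 0b01001111 ⊕ 0b01001111 = 0b00000000.
C1: T = 0b01011000, S = E(K, T) = 0b01011000; 0b11111111 ⊕ 0b01011000 = 0b10100111.
C2: T = 0b01011001, S = E(K, T) = 0b01011001; 0b10000100 ⊕ 0b01011001 = 0b11011101.
C3: T = 0b01011010, S = E(K, T) = 0b01011010; 0b01000010 ⊕ 0b01011010 = 0b00011000.
C4: T = 0b01011011, S = E(K, T) = 0b01011011; 0b00101011 ⊕ 0b01011011 = 0b01110000.
C5: T = 0b01011100, S = E(K, T) = 0b01010100; 0b01001111 ⊕ 0b01010100 = 0b00011011.

C0 = 0b00000000, C1 = 0b10100111, C2 = 0b11011101, C3 = 0b00011000, C4 = 0b01110000, C5 = 0b00011011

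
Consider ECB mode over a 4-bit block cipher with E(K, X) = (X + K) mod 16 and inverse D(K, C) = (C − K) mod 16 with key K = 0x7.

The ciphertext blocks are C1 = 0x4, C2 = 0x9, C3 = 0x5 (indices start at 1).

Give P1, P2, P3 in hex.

ECB decryption: P_i = D(K, C_i).
P1: D(K, 0x4) = 0xD.
P2: D(K, 0x9) = 0x2.
P3: D(K, 0x5) = 0xE.

P1 = 0xD, P2 = 0x2, P3 = 0xE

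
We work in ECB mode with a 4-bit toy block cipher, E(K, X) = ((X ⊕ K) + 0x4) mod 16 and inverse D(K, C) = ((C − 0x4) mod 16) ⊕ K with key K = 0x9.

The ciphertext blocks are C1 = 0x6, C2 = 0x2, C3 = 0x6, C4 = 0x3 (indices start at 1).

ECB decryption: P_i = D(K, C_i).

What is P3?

P3: D(K, 0x6) = 0xB.

P3 = 0xB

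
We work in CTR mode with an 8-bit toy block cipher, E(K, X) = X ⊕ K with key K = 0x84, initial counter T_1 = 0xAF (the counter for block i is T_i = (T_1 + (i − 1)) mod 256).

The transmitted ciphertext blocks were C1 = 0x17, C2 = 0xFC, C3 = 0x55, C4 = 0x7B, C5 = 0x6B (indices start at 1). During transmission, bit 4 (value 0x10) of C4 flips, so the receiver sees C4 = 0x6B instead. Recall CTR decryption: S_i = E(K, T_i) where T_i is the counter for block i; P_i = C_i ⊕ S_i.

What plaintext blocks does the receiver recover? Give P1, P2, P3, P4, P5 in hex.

Only C4 changed, to 0x6B. In CTR, a change in C_i flips the same bit in P_i only; the keystream is unaffected. Decrypting the received ciphertext:
P1: T = 0xAF, S = E(K, T) = 0x2B; 0x17 ⊕ 0x2B = 0x3C.
P2: T = 0xB0, S = E(K, T) = 0x34; 0xFC ⊕ 0x34 = 0xC8.
P3: T = 0xB1, S = E(K, T) = 0x35; 0x55 ⊕ 0x35 = 0x60.
P4: T = 0xB2, S = E(K, T) = 0x36; 0x6B ⊕ 0x36 = 0x5D.
P5: T = 0xB3, S = E(K, T) = 0x37; 0x6B ⊕ 0x37 = 0x5C.
Blocks that differ from the original plaintext: P4.

P1 = 0x3C, P2 = 0xC8, P3 = 0x60, P4 = 0x5D, P5 = 0x5C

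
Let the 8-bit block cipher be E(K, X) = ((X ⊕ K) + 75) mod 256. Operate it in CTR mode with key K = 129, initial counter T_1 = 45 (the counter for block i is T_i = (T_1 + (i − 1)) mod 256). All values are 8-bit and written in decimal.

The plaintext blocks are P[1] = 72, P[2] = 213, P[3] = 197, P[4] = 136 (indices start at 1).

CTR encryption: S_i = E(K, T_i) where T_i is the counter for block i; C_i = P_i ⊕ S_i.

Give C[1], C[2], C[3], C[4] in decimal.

C[1] = 191, C[2] = 47, C[3] = 60, C[4] = 116

C[1]: T = 45, S = E(K, T) = 247; 72 ⊕ 247 = 191.
C[2]: T = 46, S = E(K, T) = 250; 213 ⊕ 250 = 47.
C[3]: T = 47, S = E(K, T) = 249; 197 ⊕ 249 = 60.
C[4]: T = 48, S = E(K, T) = 252; 136 ⊕ 252 = 116.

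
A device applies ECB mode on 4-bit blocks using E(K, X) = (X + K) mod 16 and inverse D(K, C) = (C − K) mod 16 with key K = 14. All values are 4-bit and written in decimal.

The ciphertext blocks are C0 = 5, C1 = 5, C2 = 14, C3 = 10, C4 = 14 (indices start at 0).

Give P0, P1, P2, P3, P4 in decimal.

ECB decryption: P_i = D(K, C_i).
P0: D(K, 5) = 7.
P1: D(K, 5) = 7.
P2: D(K, 14) = 0.
P3: D(K, 10) = 12.
P4: D(K, 14) = 0.

P0 = 7, P1 = 7, P2 = 0, P3 = 12, P4 = 0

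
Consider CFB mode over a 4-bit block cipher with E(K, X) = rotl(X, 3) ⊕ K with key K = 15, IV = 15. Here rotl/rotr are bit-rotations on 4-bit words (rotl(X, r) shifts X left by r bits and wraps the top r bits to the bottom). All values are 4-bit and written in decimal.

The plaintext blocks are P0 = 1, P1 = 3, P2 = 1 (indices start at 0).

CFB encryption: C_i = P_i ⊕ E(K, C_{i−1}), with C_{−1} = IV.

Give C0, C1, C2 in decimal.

C0 = 1, C1 = 4, C2 = 12

C0: E(K, 15) = 0; 1 ⊕ 0 = 1.
C1: E(K, 1) = 7; 3 ⊕ 7 = 4.
C2: E(K, 4) = 13; 1 ⊕ 13 = 12.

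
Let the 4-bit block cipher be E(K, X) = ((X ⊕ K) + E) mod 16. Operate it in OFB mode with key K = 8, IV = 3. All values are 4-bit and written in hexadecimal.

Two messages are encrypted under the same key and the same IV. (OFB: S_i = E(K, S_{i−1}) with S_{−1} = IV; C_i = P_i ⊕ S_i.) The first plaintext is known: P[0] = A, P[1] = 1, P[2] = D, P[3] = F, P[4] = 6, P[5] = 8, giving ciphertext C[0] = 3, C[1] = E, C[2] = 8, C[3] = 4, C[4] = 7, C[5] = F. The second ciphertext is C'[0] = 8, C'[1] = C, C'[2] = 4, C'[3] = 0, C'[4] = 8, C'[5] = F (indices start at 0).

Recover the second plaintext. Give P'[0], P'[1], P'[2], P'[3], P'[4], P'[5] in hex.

In OFB with a reused IV, both messages share the same keystream S_i, so C_i ⊕ C'_i = P_i ⊕ P'_i and thus P'_i = P_i ⊕ C_i ⊕ C'_i.
P'[0]: A ⊕ 3 ⊕ 8 = 1.
P'[1]: 1 ⊕ E ⊕ C = 3.
P'[2]: D ⊕ 8 ⊕ 4 = 1.
P'[3]: F ⊕ 4 ⊕ 0 = B.
P'[4]: 6 ⊕ 7 ⊕ 8 = 9.
P'[5]: 8 ⊕ F ⊕ F = 8.

P'[0] = 1, P'[1] = 3, P'[2] = 1, P'[3] = B, P'[4] = 9, P'[5] = 8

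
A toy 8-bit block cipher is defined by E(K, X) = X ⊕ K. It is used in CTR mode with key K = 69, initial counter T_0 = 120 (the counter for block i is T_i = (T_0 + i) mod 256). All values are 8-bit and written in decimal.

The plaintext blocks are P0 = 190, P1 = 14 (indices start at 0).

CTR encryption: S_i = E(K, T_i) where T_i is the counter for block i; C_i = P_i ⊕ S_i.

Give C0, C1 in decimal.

C0 = 131, C1 = 50

C0: T = 120, S = E(K, T) = 61; 190 ⊕ 61 = 131.
C1: T = 121, S = E(K, T) = 60; 14 ⊕ 60 = 50.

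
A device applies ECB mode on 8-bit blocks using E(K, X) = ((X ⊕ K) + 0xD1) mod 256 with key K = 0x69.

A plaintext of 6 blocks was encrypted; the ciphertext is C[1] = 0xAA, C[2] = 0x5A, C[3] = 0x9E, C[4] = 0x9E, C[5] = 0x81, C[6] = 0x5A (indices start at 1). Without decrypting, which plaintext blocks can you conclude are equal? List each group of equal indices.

ECB encrypts each block independently with the same key, so equal ciphertext blocks imply equal plaintext blocks.
C[2] = C[6] = 0x5A, so P[2] = P[6].
C[3] = C[4] = 0x9E, so P[3] = P[4].

P[2] = P[6]; P[3] = P[4]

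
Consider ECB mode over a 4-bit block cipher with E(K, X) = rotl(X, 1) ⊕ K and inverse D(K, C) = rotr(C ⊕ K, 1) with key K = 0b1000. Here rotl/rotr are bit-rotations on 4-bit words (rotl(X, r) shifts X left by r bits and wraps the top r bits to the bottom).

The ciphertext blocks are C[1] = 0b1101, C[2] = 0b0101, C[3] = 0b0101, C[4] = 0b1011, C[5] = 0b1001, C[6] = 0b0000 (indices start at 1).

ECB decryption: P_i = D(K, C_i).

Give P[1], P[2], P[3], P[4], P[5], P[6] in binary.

P[1] = 0b1010, P[2] = 0b1110, P[3] = 0b1110, P[4] = 0b1001, P[5] = 0b1000, P[6] = 0b0100

P[1]: D(K, 0b1101) = 0b1010.
P[2]: D(K, 0b0101) = 0b1110.
P[3]: D(K, 0b0101) = 0b1110.
P[4]: D(K, 0b1011) = 0b1001.
P[5]: D(K, 0b1001) = 0b1000.
P[6]: D(K, 0b0000) = 0b0100.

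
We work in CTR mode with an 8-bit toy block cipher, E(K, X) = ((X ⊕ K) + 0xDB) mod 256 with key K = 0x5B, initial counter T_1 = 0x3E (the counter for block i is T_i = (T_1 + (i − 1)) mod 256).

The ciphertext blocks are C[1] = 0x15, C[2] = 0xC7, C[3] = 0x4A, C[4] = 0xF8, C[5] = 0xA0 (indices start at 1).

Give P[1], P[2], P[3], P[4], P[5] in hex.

P[1] = 0x55, P[2] = 0xF8, P[3] = 0xBC, P[4] = 0x0D, P[5] = 0x54

CTR decryption: S_i = E(K, T_i) where T_i is the counter for block i; P_i = C_i ⊕ S_i.
P[1]: T = 0x3E, S = E(K, T) = 0x40; 0x15 ⊕ 0x40 = 0x55.
P[2]: T = 0x3F, S = E(K, T) = 0x3F; 0xC7 ⊕ 0x3F = 0xF8.
P[3]: T = 0x40, S = E(K, T) = 0xF6; 0x4A ⊕ 0xF6 = 0xBC.
P[4]: T = 0x41, S = E(K, T) = 0xF5; 0xF8 ⊕ 0xF5 = 0x0D.
P[5]: T = 0x42, S = E(K, T) = 0xF4; 0xA0 ⊕ 0xF4 = 0x54.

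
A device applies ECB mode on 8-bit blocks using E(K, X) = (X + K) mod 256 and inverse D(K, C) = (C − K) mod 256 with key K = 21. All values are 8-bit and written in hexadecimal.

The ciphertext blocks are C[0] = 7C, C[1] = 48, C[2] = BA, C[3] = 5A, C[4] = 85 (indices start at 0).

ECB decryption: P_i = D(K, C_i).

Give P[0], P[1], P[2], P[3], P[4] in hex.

P[0] = 5B, P[1] = 27, P[2] = 99, P[3] = 39, P[4] = 64

P[0]: D(K, 7C) = 5B.
P[1]: D(K, 48) = 27.
P[2]: D(K, BA) = 99.
P[3]: D(K, 5A) = 39.
P[4]: D(K, 85) = 64.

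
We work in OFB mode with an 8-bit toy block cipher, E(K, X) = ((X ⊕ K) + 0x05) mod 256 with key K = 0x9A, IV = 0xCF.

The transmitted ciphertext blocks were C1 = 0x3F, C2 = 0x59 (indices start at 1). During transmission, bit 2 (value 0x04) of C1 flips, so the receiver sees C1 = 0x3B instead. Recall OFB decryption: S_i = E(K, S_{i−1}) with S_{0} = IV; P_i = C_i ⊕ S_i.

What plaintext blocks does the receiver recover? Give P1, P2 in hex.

Only C1 changed, to 0x3B. In OFB, a change in C_i flips the same bit in P_i only; the keystream is unaffected. Decrypting the received ciphertext:
P1: S = E(K, 0xCF) = 0x5A; 0x3B ⊕ 0x5A = 0x61.
P2: S = E(K, 0x5A) = 0xC5; 0x59 ⊕ 0xC5 = 0x9C.
Blocks that differ from the original plaintext: P1.

P1 = 0x61, P2 = 0x9C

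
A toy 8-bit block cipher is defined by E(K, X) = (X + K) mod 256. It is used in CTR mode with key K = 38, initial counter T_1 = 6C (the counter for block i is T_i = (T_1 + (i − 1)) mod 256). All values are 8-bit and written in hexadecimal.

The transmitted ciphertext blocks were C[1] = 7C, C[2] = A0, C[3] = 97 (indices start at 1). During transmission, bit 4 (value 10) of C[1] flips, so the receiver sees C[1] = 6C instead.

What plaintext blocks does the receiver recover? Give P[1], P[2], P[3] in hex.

CTR decryption: S_i = E(K, T_i) where T_i is the counter for block i; P_i = C_i ⊕ S_i.
Only C[1] changed, to 6C. In CTR, a change in C_i flips the same bit in P_i only; the keystream is unaffected. Decrypting the received ciphertext:
P[1]: T = 6C, S = E(K, T) = A4; 6C ⊕ A4 = C8.
P[2]: T = 6D, S = E(K, T) = A5; A0 ⊕ A5 = 05.
P[3]: T = 6E, S = E(K, T) = A6; 97 ⊕ A6 = 31.
Blocks that differ from the original plaintext: P[1].

P[1] = C8, P[2] = 05, P[3] = 31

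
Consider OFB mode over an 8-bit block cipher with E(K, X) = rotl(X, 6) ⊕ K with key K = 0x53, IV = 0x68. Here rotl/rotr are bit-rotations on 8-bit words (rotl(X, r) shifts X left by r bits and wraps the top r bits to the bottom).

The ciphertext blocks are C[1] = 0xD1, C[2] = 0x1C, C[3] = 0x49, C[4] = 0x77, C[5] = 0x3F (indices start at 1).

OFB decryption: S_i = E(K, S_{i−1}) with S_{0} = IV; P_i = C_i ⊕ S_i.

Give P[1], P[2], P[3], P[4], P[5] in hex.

P[1] = 0x98, P[2] = 0x1D, P[3] = 0x5A, P[4] = 0xE0, P[5] = 0x89

P[1]: S = E(K, 0x68) = 0x49; 0xD1 ⊕ 0x49 = 0x98.
P[2]: S = E(K, 0x49) = 0x01; 0x1C ⊕ 0x01 = 0x1D.
P[3]: S = E(K, 0x01) = 0x13; 0x49 ⊕ 0x13 = 0x5A.
P[4]: S = E(K, 0x13) = 0x97; 0x77 ⊕ 0x97 = 0xE0.
P[5]: S = E(K, 0x97) = 0xB6; 0x3F ⊕ 0xB6 = 0x89.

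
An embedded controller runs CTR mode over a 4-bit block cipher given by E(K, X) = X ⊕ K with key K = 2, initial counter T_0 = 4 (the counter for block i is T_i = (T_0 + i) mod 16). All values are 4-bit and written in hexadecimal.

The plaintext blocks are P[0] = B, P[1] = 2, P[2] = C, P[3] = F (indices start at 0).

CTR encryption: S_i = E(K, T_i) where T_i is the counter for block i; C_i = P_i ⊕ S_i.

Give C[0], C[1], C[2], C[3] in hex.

C[0] = D, C[1] = 5, C[2] = 8, C[3] = A

C[0]: T = 4, S = E(K, T) = 6; B ⊕ 6 = D.
C[1]: T = 5, S = E(K, T) = 7; 2 ⊕ 7 = 5.
C[2]: T = 6, S = E(K, T) = 4; C ⊕ 4 = 8.
C[3]: T = 7, S = E(K, T) = 5; F ⊕ 5 = A.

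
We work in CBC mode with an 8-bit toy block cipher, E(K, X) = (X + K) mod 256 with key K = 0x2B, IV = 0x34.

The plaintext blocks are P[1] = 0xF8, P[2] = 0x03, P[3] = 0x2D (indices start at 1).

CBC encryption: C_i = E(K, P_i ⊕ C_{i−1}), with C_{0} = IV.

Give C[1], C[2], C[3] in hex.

C[1] = 0xF7, C[2] = 0x1F, C[3] = 0x5D

C[1]: P[1] ⊕ 0x34 = 0xCC; E(K, 0xCC) = 0xF7.
C[2]: P[2] ⊕ 0xF7 = 0xF4; E(K, 0xF4) = 0x1F.
C[3]: P[3] ⊕ 0x1F = 0x32; E(K, 0x32) = 0x5D.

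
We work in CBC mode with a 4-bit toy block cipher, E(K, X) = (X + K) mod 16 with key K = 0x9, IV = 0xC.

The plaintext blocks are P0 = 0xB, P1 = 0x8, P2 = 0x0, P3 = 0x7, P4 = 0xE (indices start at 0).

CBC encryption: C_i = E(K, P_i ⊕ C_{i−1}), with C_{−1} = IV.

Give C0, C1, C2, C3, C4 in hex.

C0 = 0x0, C1 = 0x1, C2 = 0xA, C3 = 0x6, C4 = 0x1

C0: P0 ⊕ 0xC = 0x7; E(K, 0x7) = 0x0.
C1: P1 ⊕ 0x0 = 0x8; E(K, 0x8) = 0x1.
C2: P2 ⊕ 0x1 = 0x1; E(K, 0x1) = 0xA.
C3: P3 ⊕ 0xA = 0xD; E(K, 0xD) = 0x6.
C4: P4 ⊕ 0x6 = 0x8; E(K, 0x8) = 0x1.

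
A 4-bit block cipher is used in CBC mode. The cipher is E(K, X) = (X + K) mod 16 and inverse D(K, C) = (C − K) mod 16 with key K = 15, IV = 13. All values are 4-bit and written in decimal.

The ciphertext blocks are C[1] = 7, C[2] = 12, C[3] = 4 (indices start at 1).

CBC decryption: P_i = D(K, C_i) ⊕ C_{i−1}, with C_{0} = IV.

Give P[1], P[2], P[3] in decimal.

P[1]: D(K, 7) = 8; 8 ⊕ 13 = 5.
P[2]: D(K, 12) = 13; 13 ⊕ 7 = 10.
P[3]: D(K, 4) = 5; 5 ⊕ 12 = 9.

P[1] = 5, P[2] = 10, P[3] = 9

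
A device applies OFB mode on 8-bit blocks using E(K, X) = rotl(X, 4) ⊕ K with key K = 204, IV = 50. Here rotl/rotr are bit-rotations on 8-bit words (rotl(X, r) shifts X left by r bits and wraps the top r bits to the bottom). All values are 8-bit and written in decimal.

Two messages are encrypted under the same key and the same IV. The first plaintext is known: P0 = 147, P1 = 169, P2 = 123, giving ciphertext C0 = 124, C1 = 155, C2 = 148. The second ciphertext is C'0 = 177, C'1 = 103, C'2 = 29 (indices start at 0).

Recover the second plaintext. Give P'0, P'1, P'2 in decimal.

In OFB with a reused IV, both messages share the same keystream S_i, so C_i ⊕ C'_i = P_i ⊕ P'_i and thus P'_i = P_i ⊕ C_i ⊕ C'_i.
P'0: 147 ⊕ 124 ⊕ 177 = 94.
P'1: 169 ⊕ 155 ⊕ 103 = 85.
P'2: 123 ⊕ 148 ⊕ 29 = 242.

P'0 = 94, P'1 = 85, P'2 = 242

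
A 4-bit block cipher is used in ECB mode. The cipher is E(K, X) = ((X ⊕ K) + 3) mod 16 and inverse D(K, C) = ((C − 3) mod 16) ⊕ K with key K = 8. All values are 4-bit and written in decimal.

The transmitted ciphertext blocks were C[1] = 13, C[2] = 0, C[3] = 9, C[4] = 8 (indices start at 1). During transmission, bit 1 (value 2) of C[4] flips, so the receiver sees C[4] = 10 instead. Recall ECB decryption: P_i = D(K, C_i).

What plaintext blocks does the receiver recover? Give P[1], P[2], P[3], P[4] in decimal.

P[1] = 2, P[2] = 5, P[3] = 14, P[4] = 15

Only C[4] changed, to 10. In ECB, a change in C_i affects only P_i. Decrypting the received ciphertext:
P[1]: D(K, 13) = 2.
P[2]: D(K, 0) = 5.
P[3]: D(K, 9) = 14.
P[4]: D(K, 10) = 15.
Blocks that differ from the original plaintext: P[4].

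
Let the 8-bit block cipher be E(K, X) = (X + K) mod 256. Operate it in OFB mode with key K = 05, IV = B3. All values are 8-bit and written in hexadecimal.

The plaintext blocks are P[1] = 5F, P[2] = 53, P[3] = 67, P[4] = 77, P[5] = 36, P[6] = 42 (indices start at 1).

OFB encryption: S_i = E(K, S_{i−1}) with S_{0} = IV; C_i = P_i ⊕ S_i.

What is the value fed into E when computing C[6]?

C[1]: S = E(K, B3) = B8; 5F ⊕ B8 = E7.
C[2]: S = E(K, B8) = BD; 53 ⊕ BD = EE.
C[3]: S = E(K, BD) = C2; 67 ⊕ C2 = A5.
C[4]: S = E(K, C2) = C7; 77 ⊕ C7 = B0.
C[5]: S = E(K, C7) = CC; 36 ⊕ CC = FA.
C[6]: S = E(K, CC) = D1; 42 ⊕ D1 = 93.
So the input to E for block [6] is CC.

CC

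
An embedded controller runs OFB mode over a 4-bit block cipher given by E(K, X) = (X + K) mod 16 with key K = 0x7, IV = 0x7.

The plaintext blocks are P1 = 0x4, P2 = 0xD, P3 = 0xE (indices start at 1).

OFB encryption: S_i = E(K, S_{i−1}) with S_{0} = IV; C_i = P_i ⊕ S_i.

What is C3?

C1: S = E(K, 0x7) = 0xE; 0x4 ⊕ 0xE = 0xA.
C2: S = E(K, 0xE) = 0x5; 0xD ⊕ 0x5 = 0x8.
C3: S = E(K, 0x5) = 0xC; 0xE ⊕ 0xC = 0x2.

C3 = 0x2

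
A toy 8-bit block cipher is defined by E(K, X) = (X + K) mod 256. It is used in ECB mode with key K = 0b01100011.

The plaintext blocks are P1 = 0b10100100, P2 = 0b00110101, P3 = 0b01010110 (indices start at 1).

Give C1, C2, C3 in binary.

C1 = 0b00000111, C2 = 0b10011000, C3 = 0b10111001

ECB encryption: C_i = E(K, P_i).
C1: E(K, 0b10100100) = 0b00000111.
C2: E(K, 0b00110101) = 0b10011000.
C3: E(K, 0b01010110) = 0b10111001.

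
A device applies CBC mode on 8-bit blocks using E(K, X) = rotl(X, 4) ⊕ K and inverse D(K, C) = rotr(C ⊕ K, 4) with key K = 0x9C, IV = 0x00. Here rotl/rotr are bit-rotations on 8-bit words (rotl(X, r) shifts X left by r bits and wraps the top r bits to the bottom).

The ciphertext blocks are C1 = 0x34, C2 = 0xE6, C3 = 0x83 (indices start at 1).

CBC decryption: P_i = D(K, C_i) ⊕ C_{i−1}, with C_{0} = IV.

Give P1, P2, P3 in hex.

P1 = 0x8A, P2 = 0x93, P3 = 0x17

P1: D(K, 0x34) = 0x8A; 0x8A ⊕ 0x00 = 0x8A.
P2: D(K, 0xE6) = 0xA7; 0xA7 ⊕ 0x34 = 0x93.
P3: D(K, 0x83) = 0xF1; 0xF1 ⊕ 0xE6 = 0x17.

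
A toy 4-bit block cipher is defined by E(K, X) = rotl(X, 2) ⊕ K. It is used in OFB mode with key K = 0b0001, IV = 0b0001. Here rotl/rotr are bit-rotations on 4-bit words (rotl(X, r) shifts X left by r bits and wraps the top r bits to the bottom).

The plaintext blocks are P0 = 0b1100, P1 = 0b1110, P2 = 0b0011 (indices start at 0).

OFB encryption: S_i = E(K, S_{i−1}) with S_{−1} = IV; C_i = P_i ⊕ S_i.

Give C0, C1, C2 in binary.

C0 = 0b1001, C1 = 0b1010, C2 = 0b0011

C0: S = E(K, 0b0001) = 0b0101; 0b1100 ⊕ 0b0101 = 0b1001.
C1: S = E(K, 0b0101) = 0b0100; 0b1110 ⊕ 0b0100 = 0b1010.
C2: S = E(K, 0b0100) = 0b0000; 0b0011 ⊕ 0b0000 = 0b0011.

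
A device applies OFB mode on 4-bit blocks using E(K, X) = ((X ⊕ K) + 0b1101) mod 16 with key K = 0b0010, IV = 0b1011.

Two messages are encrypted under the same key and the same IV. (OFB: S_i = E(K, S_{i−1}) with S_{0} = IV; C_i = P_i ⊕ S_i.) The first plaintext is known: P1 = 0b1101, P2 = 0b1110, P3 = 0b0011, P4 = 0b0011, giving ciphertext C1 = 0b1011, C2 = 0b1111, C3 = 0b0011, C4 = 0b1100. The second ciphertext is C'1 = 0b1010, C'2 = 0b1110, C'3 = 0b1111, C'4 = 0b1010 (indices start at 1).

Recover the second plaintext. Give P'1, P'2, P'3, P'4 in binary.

P'1 = 0b1100, P'2 = 0b1111, P'3 = 0b1111, P'4 = 0b0101

In OFB with a reused IV, both messages share the same keystream S_i, so C_i ⊕ C'_i = P_i ⊕ P'_i and thus P'_i = P_i ⊕ C_i ⊕ C'_i.
P'1: 0b1101 ⊕ 0b1011 ⊕ 0b1010 = 0b1100.
P'2: 0b1110 ⊕ 0b1111 ⊕ 0b1110 = 0b1111.
P'3: 0b0011 ⊕ 0b0011 ⊕ 0b1111 = 0b1111.
P'4: 0b0011 ⊕ 0b1100 ⊕ 0b1010 = 0b0101.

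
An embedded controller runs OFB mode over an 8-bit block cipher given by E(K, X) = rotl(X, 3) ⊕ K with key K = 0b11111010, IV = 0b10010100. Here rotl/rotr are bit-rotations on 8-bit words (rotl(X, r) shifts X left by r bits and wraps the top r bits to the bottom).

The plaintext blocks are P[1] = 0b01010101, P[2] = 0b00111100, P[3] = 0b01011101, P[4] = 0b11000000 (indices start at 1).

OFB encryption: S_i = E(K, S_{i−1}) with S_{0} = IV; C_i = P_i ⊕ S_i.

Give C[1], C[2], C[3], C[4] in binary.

C[1] = 0b00001011, C[2] = 0b00110100, C[3] = 0b11100111, C[4] = 0b11101111

C[1]: S = E(K, 0b10010100) = 0b01011110; 0b01010101 ⊕ 0b01011110 = 0b00001011.
C[2]: S = E(K, 0b01011110) = 0b00001000; 0b00111100 ⊕ 0b00001000 = 0b00110100.
C[3]: S = E(K, 0b00001000) = 0b10111010; 0b01011101 ⊕ 0b10111010 = 0b11100111.
C[4]: S = E(K, 0b10111010) = 0b00101111; 0b11000000 ⊕ 0b00101111 = 0b11101111.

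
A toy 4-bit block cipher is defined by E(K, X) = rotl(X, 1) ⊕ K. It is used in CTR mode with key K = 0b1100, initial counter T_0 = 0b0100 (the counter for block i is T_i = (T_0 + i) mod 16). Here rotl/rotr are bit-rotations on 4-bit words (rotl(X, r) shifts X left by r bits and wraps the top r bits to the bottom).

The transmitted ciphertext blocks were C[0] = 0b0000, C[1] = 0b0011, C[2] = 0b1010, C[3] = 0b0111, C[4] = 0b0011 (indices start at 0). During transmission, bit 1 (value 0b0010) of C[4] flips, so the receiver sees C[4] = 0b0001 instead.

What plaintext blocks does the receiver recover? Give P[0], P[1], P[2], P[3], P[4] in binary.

CTR decryption: S_i = E(K, T_i) where T_i is the counter for block i; P_i = C_i ⊕ S_i.
Only C[4] changed, to 0b0001. In CTR, a change in C_i flips the same bit in P_i only; the keystream is unaffected. Decrypting the received ciphertext:
P[0]: T = 0b0100, S = E(K, T) = 0b0100; 0b0000 ⊕ 0b0100 = 0b0100.
P[1]: T = 0b0101, S = E(K, T) = 0b0110; 0b0011 ⊕ 0b0110 = 0b0101.
P[2]: T = 0b0110, S = E(K, T) = 0b0000; 0b1010 ⊕ 0b0000 = 0b1010.
P[3]: T = 0b0111, S = E(K, T) = 0b0010; 0b0111 ⊕ 0b0010 = 0b0101.
P[4]: T = 0b1000, S = E(K, T) = 0b1101; 0b0001 ⊕ 0b1101 = 0b1100.
Blocks that differ from the original plaintext: P[4].

P[0] = 0b0100, P[1] = 0b0101, P[2] = 0b1010, P[3] = 0b0101, P[4] = 0b1100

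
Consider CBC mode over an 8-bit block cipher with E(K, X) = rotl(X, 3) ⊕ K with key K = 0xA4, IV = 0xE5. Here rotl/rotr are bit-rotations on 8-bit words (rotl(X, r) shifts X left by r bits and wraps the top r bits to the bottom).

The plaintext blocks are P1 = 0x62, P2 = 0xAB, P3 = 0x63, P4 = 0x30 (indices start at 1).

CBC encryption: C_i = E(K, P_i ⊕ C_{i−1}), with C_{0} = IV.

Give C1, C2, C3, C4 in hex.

C1: P1 ⊕ 0xE5 = 0x87; E(K, 0x87) = 0x98.
C2: P2 ⊕ 0x98 = 0x33; E(K, 0x33) = 0x3D.
C3: P3 ⊕ 0x3D = 0x5E; E(K, 0x5E) = 0x56.
C4: P4 ⊕ 0x56 = 0x66; E(K, 0x66) = 0x97.

C1 = 0x98, C2 = 0x3D, C3 = 0x56, C4 = 0x97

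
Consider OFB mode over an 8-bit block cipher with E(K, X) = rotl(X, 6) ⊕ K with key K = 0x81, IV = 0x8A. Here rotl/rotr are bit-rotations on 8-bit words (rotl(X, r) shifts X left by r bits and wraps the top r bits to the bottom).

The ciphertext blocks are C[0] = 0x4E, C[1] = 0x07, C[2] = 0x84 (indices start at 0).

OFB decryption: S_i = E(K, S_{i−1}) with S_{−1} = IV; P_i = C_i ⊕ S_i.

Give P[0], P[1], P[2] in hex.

P[0] = 0x6D, P[1] = 0x4E, P[2] = 0x57

P[0]: S = E(K, 0x8A) = 0x23; 0x4E ⊕ 0x23 = 0x6D.
P[1]: S = E(K, 0x23) = 0x49; 0x07 ⊕ 0x49 = 0x4E.
P[2]: S = E(K, 0x49) = 0xD3; 0x84 ⊕ 0xD3 = 0x57.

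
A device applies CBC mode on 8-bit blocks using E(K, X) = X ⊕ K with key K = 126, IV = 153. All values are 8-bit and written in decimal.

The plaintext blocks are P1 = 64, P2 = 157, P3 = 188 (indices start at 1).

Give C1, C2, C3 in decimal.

C1 = 167, C2 = 68, C3 = 134

CBC encryption: C_i = E(K, P_i ⊕ C_{i−1}), with C_{0} = IV.
C1: P1 ⊕ 153 = 217; E(K, 217) = 167.
C2: P2 ⊕ 167 = 58; E(K, 58) = 68.
C3: P3 ⊕ 68 = 248; E(K, 248) = 134.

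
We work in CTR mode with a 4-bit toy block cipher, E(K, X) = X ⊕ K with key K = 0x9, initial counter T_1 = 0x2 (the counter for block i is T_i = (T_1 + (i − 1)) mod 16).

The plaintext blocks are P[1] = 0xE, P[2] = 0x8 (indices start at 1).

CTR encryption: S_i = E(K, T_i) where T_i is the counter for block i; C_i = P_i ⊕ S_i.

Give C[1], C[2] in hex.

C[1]: T = 0x2, S = E(K, T) = 0xB; 0xE ⊕ 0xB = 0x5.
C[2]: T = 0x3, S = E(K, T) = 0xA; 0x8 ⊕ 0xA = 0x2.

C[1] = 0x5, C[2] = 0x2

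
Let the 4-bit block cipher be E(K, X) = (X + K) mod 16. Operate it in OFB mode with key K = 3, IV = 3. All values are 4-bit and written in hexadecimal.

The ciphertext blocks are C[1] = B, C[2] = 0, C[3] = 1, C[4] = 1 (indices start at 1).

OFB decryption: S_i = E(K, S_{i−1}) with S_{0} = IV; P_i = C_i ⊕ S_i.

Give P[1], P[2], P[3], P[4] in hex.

P[1] = D, P[2] = 9, P[3] = D, P[4] = E

P[1]: S = E(K, 3) = 6; B ⊕ 6 = D.
P[2]: S = E(K, 6) = 9; 0 ⊕ 9 = 9.
P[3]: S = E(K, 9) = C; 1 ⊕ C = D.
P[4]: S = E(K, C) = F; 1 ⊕ F = E.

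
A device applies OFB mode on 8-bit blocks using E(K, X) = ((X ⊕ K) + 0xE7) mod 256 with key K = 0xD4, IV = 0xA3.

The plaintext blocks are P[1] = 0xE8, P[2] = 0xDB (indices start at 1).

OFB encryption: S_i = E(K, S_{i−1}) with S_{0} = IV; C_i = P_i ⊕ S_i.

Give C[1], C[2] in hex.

C[1] = 0xB6, C[2] = 0xAA

C[1]: S = E(K, 0xA3) = 0x5E; 0xE8 ⊕ 0x5E = 0xB6.
C[2]: S = E(K, 0x5E) = 0x71; 0xDB ⊕ 0x71 = 0xAA.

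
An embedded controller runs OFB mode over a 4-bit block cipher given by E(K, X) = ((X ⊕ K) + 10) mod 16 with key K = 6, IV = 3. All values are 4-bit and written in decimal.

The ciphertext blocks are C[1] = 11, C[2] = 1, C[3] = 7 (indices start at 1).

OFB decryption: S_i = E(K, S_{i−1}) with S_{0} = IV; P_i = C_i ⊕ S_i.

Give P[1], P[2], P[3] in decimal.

P[1] = 4, P[2] = 2, P[3] = 8

P[1]: S = E(K, 3) = 15; 11 ⊕ 15 = 4.
P[2]: S = E(K, 15) = 3; 1 ⊕ 3 = 2.
P[3]: S = E(K, 3) = 15; 7 ⊕ 15 = 8.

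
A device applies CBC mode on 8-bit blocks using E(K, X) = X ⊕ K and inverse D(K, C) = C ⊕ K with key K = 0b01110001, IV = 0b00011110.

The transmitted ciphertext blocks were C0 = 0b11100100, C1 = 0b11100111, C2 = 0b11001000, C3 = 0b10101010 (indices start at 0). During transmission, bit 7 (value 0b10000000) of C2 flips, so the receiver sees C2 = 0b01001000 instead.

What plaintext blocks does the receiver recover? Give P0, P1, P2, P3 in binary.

P0 = 0b10001011, P1 = 0b01110010, P2 = 0b11011110, P3 = 0b10010011

CBC decryption: P_i = D(K, C_i) ⊕ C_{i−1}, with C_{−1} = IV.
Only C2 changed, to 0b01001000. In CBC, a change in C_i garbles P_i and flips the same bit in P_{i+1}. Decrypting the received ciphertext:
P0: D(K, 0b11100100) = 0b10010101; 0b10010101 ⊕ 0b00011110 = 0b10001011.
P1: D(K, 0b11100111) = 0b10010110; 0b10010110 ⊕ 0b11100100 = 0b01110010.
P2: D(K, 0b01001000) = 0b00111001; 0b00111001 ⊕ 0b11100111 = 0b11011110.
P3: D(K, 0b10101010) = 0b11011011; 0b11011011 ⊕ 0b01001000 = 0b10010011.
Blocks that differ from the original plaintext: P2, P3.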